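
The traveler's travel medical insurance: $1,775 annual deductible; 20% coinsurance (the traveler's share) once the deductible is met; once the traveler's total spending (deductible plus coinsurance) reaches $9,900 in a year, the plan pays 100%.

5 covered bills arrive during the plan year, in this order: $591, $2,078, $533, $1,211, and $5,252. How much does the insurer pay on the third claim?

#1 ($591): entire amount goes to the deductible. Cost to traveler: $591. OOP to date $591. Insurer: $591 − $591 = $0.
#2 ($2,078): deductible takes $1,184, $894 remains; 20% of $894 = $178.80. Traveler owes $1,362.80 (running OOP $1,953.80). Plan pays $2,078 − $1,362.80 = $715.20.
#3 ($533): 20% coinsurance on $533 = $106.60. Traveler pays $106.60; OOP now $2,060.40. Insurer: $533 − $106.60 = $426.40.

$426.40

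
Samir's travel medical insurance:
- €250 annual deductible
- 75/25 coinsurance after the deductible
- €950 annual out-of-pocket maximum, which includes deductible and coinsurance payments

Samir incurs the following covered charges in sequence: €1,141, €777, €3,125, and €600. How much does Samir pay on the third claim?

€283

#1 (€1,141): €250 finishes the deductible; €891 goes to coinsurance; 25% of €891 = €222.75. Traveler pays €472.75; OOP now €472.75.
#2 (€777): 25% coinsurance on €777 = €194.25. Traveler owes €194.25 (running OOP €667).
#3 (€3,125): 25% coinsurance on €3,125 = €781.25. That would push OOP to €1,448.25, over the €950 cap, so traveler pays €950 − €667 = €283.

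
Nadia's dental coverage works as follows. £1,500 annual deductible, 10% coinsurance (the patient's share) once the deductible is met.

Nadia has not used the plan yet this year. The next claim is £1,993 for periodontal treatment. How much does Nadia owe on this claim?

Nothing has been paid toward the £1,500 deductible, so the first £1,500 of this charge is applied there.
After the £1,500 deductible portion, £1,993 − £1,500 = £493 is subject to coinsurance.
10% of £493 = £49.30 falls to the patient.
So the patient owes £1,500 + £49.30 = £1,549.30.

£1,549.30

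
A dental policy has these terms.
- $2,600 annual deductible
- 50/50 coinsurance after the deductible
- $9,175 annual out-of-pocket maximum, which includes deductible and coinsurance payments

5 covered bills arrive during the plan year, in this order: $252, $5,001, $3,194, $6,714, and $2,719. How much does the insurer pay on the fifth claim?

Claim 1 — $252: all of it applies to the deductible. Patient pays $252; OOP now $252. Plan pays $252 − $252 = $0.
Claim 2 — $5,001: $2,348 to deductible, leaving $2,653; 50% of $2,653 = $1,326.50. Cost to patient: $3,674.50. OOP to date $3,926.50. Plan pays $5,001 − $3,674.50 = $1,326.50.
Claim 3 — $3,194: 50% coinsurance on $3,194 = $1,597. Cost to patient: $1,597. OOP to date $5,523.50. Insurer: $3,194 − $1,597 = $1,597.
Claim 4 — $6,714: 50% coinsurance on $6,714 = $3,357. Patient pays $3,357; OOP now $8,880.50. Insurer: $6,714 − $3,357 = $3,357.
Claim 5 — $2,719: deductible already satisfied, so patient's share is 50% × $2,719 = $1,359.50. Adding that to $8,880.50 gives $10,240, past the $9,175 cap; patient pays only $9,175 − $8,880.50 = $294.50. Insurer: $2,719 − $294.50 = $2,424.50.

$2,424.50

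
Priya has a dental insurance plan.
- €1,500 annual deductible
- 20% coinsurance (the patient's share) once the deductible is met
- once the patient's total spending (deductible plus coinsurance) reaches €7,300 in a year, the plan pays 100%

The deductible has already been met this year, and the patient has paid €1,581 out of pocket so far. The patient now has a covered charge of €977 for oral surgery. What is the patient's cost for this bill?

€195.40

With the deductible met, the entire €977 is subject to coinsurance.
Patient's 20% share of €977 is €195.40.
Year-to-date out-of-pocket becomes €1,581 + €195.40 = €1,776.40, still under the €7,300 maximum, so no cap applies.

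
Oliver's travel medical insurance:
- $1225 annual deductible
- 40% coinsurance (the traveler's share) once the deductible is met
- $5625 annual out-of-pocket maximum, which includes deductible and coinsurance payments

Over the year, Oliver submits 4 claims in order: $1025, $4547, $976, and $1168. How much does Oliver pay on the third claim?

Bill 1, $1025: all of it applies to the deductible. Traveler owes $1025 (running OOP $1025).
Bill 2, $4547: $200 finishes the deductible; $4347 goes to coinsurance; 40% of $4347 = $1738.80. Traveler owes $1938.80 (running OOP $2963.80).
Bill 3, $976: deductible met; 40% of $976 = $390.40. Traveler pays $390.40; OOP now $3354.20.

$390.40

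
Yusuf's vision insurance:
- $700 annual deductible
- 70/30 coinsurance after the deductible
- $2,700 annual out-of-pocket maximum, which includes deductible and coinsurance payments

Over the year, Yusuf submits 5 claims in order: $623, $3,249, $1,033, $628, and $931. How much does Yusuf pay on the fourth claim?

$188.40

Claim 1 ($623): all of it applies to the deductible. Cost to member: $623. OOP to date $623.
Claim 2 ($3,249): $77 finishes the deductible; $3,172 goes to coinsurance; coinsurance $3,172 × 30% = $951.60. Member owes $1,028.60 (running OOP $1,651.60).
Claim 3 ($1,033): 30% coinsurance on $1,033 = $309.90. Member pays $309.90; OOP now $1,961.50.
Claim 4 ($628): 30% coinsurance on $628 = $188.40. Member pays $188.40; OOP now $2,149.90.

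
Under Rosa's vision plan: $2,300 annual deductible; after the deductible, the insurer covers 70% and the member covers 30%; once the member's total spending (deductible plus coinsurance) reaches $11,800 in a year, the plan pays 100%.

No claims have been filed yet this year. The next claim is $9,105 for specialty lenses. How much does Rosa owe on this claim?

$4,341.50

Deductible not yet touched, so the first $2,300 of the bill goes to the deductible.
After the $2,300 deductible portion, $9,105 − $2,300 = $6,805 is subject to coinsurance.
Coinsurance: $6,805 × 30% = $2,041.50.
Member responsibility before any cap: $2,300 + $2,041.50 = $4,341.50.
Cumulative spending $0 + $4,341.50 = $4,341.50 stays under the $11,800 maximum.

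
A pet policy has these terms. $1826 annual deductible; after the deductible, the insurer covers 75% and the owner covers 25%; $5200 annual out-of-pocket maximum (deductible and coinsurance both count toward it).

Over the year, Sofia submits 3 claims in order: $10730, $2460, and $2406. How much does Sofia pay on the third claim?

$533

#1 ($10730): deductible takes $1826, $8904 remains; coinsurance $8904 × 25% = $2226. Owner pays $4052; OOP now $4052.
#2 ($2460): 25% coinsurance on $2460 = $615. Cost to owner: $615. OOP to date $4667.
#3 ($2406): deductible met; 25% of $2406 = $601.50. Adding that to $4667 gives $5268.50, past the $5200 cap; owner pays only $5200 − $4667 = $533.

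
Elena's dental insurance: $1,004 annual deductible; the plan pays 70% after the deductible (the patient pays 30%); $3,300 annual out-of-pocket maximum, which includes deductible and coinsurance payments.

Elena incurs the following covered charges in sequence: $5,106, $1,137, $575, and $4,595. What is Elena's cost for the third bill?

$172.50

Bill 1, $5,106: $1,004 to deductible, leaving $4,102; 30% of $4,102 = $1,230.60. Cost to patient: $2,234.60. OOP to date $2,234.60.
Bill 2, $1,137: deductible already satisfied, so patient's share is 30% × $1,137 = $341.10. Cost to patient: $341.10. OOP to date $2,575.70.
Bill 3, $575: deductible already satisfied, so patient's share is 30% × $575 = $172.50. Patient pays $172.50; OOP now $2,748.20.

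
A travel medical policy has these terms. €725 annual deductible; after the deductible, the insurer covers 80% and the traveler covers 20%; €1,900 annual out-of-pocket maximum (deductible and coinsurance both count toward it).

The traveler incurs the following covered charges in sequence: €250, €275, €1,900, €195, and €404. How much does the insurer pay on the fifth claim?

Claim 1 (€250): fully absorbed by the deductible. Traveler owes €250 (running OOP €250). Plan pays €250 − €250 = €0.
Claim 2 (€275): fully absorbed by the deductible. Traveler owes €275 (running OOP €525). Plan pays €275 − €275 = €0.
Claim 3 (€1,900): deductible takes €200, €1,700 remains; traveler's 20% is €340. Traveler owes €540 (running OOP €1,065). Plan pays €1,900 − €540 = €1,360.
Claim 4 (€195): deductible met; 20% of €195 = €39. Traveler owes €39 (running OOP €1,104). Plan pays €195 − €39 = €156.
Claim 5 (€404): deductible met; 20% of €404 = €80.80. Traveler owes €80.80 (running OOP €1,184.80). Plan pays €404 − €80.80 = €323.20.

€323.20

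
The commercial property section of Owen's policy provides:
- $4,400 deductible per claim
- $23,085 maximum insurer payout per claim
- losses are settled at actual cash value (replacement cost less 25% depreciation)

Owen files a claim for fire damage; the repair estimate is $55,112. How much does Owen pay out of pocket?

$32,027

Actual cash value after 25% depreciation: $55,112 × 75% = $41,334.
Subtract the deductible: $41,334 − $4,400 = $36,934.
The $23,085 per-incident cap binds; insurer pays $23,085.
The business bears the rest of the original loss: $55,112 − $23,085 = $32,027.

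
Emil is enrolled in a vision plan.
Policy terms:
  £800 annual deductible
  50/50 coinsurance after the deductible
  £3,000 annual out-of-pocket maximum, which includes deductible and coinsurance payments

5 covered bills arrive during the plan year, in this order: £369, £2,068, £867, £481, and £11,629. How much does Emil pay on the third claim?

£433.50

#1 (£369): all of it applies to the deductible. Member owes £369 (running OOP £369).
#2 (£2,068): £431 finishes the deductible; £1,637 goes to coinsurance; coinsurance £1,637 × 50% = £818.50. Member pays £1,249.50; OOP now £1,618.50.
#3 (£867): deductible already satisfied, so member's share is 50% × £867 = £433.50. Member owes £433.50 (running OOP £2,052).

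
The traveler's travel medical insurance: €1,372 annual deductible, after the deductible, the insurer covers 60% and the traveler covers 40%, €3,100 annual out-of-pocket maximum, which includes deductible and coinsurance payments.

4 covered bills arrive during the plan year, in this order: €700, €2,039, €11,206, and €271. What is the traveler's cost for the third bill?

#1 (€700): entire amount goes to the deductible. Traveler owes €700 (running OOP €700).
#2 (€2,039): deductible takes €672, €1,367 remains; coinsurance €1,367 × 40% = €546.80. Traveler owes €1,218.80 (running OOP €1,918.80).
#3 (€11,206): 40% coinsurance on €11,206 = €4,482.40. OOP would hit €6,401.20 > €3,100, so the cap limits the traveler to €3,100 − €1,918.80 = €1,181.20.

€1,181.20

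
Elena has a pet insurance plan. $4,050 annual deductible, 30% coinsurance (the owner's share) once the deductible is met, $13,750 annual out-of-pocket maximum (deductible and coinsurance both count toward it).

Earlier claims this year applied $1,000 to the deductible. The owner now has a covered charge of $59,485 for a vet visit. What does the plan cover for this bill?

Remaining deductible: $4,050 − $1,000 = $3,050.
That leaves $59,485 − $3,050 = $56,435 for coinsurance.
Owner's 30% share of $56,435 is $16,930.50.
So the owner owes $3,050 + $16,930.50 = $19,980.50 before any cap.
That would bring total out-of-pocket to $20,980.50, past the $13,750 cap. The owner is capped at $13,750 − $1,000 = $12,750 on this claim.
The plan picks up $59,485 − $12,750 = $46,735.

$46,735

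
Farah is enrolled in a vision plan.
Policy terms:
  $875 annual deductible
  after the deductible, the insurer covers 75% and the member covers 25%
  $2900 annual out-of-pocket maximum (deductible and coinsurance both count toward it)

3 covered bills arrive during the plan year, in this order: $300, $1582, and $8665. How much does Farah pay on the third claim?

$1773.25

Claim 1 — $300: all of it applies to the deductible. Member pays $300; OOP now $300.
Claim 2 — $1582: $575 finishes the deductible; $1007 goes to coinsurance; member's 25% is $251.75. Member owes $826.75 (running OOP $1126.75).
Claim 3 — $8665: 25% coinsurance on $8665 = $2166.25. Adding that to $1126.75 gives $3293, past the $2900 cap; member pays only $2900 − $1126.75 = $1773.25.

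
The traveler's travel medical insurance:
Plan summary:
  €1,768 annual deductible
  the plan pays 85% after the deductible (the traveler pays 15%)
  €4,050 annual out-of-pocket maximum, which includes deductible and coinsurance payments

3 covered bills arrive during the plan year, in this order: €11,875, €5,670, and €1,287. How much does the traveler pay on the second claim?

€765.95

Claim 1 (€11,875): €1,768 finishes the deductible; €10,107 goes to coinsurance; 15% of €10,107 = €1,516.05. Traveler pays €3,284.05; OOP now €3,284.05.
Claim 2 (€5,670): deductible already satisfied, so traveler's share is 15% × €5,670 = €850.50. Adding that to €3,284.05 gives €4,134.55, past the €4,050 cap; traveler pays only €4,050 − €3,284.05 = €765.95.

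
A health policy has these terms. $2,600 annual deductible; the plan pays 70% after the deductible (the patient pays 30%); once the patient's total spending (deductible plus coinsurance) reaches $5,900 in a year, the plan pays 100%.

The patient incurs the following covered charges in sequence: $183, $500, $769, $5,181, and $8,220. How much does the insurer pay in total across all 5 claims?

Bill 1, $183: entire amount goes to the deductible. Cost to patient: $183. OOP to date $183. Plan pays $183 − $183 = $0.
Bill 2, $500: all of it applies to the deductible. Cost to patient: $500. OOP to date $683. Plan pays $500 − $500 = $0.
Bill 3, $769: fully absorbed by the deductible. Patient owes $769 (running OOP $1,452). Insurer: $769 − $769 = $0.
Bill 4, $5,181: $1,148 finishes the deductible; $4,033 goes to coinsurance; coinsurance $4,033 × 30% = $1,209.90. Patient owes $2,357.90 (running OOP $3,809.90). Insurer: $5,181 − $2,357.90 = $2,823.10.
Bill 5, $8,220: 30% coinsurance on $8,220 = $2,466. Adding that to $3,809.90 gives $6,275.90, past the $5,900 cap; patient pays only $5,900 − $3,809.90 = $2,090.10. Plan pays $8,220 − $2,090.10 = $6,129.90.
Insurer total: $0 + $0 + $0 + $2,823.10 + $6,129.90 = $8,953.

$8,953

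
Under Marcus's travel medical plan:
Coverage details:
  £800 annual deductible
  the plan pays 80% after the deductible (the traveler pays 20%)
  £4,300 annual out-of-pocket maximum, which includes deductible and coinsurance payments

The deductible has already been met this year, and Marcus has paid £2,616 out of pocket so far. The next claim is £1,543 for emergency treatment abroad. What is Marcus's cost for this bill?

£308.60

With the deductible met, the entire £1,543 is subject to coinsurance.
Coinsurance: £1,543 × 20% = £308.60.
Year-to-date out-of-pocket becomes £2,616 + £308.60 = £2,924.60, still under the £4,300 maximum, so no cap applies.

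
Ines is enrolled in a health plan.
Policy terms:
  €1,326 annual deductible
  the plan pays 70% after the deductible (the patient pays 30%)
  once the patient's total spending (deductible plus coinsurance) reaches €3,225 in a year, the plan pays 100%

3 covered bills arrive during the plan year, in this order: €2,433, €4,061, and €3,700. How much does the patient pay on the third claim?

Claim 1 — €2,433: deductible takes €1,326, €1,107 remains; coinsurance €1,107 × 30% = €332.10. Cost to patient: €1,658.10. OOP to date €1,658.10.
Claim 2 — €4,061: 30% coinsurance on €4,061 = €1,218.30. Patient pays €1,218.30; OOP now €2,876.40.
Claim 3 — €3,700: deductible already satisfied, so patient's share is 30% × €3,700 = €1,110. That would push OOP to €3,986.40, over the €3,225 cap, so patient pays €3,225 − €2,876.40 = €348.60.

€348.60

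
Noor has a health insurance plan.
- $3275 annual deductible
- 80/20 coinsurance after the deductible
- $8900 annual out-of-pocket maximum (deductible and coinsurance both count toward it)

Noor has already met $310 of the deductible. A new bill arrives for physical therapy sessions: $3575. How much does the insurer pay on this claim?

$488

Deductible still to meet: $3275 − $310 = $2965.
The remaining $610 (= $3575 − $2965) moves to coinsurance.
20% of $610 = $122 falls to the patient.
So the patient owes $2965 + $122 = $3087 before any cap.
Total out-of-pocket so far would be $310 + $3087 = $3397, below the $8900 cap — no reduction.
Insurer pays the balance: $3575 − $3087 = $488.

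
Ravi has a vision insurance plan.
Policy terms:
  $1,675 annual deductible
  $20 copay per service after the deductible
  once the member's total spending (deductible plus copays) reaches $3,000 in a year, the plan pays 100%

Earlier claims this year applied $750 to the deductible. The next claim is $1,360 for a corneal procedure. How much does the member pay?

$945

Remaining deductible: $1,675 − $750 = $925.
That leaves $1,360 − $925 = $435 for the copay.
Copay on this service: $20.
So the member owes $925 + $20 = $945 before any cap.
Cumulative spending $750 + $945 = $1,695 stays under the $3,000 maximum.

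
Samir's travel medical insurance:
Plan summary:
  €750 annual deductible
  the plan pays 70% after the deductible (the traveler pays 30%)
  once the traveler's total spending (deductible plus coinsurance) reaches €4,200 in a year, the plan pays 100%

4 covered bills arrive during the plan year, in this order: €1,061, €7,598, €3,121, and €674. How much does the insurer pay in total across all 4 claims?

Claim 1 — €1,061: deductible takes €750, €311 remains; traveler's 30% is €93.30. Traveler owes €843.30 (running OOP €843.30). Insurer: €1,061 − €843.30 = €217.70.
Claim 2 — €7,598: deductible met; 30% of €7,598 = €2,279.40. Traveler pays €2,279.40; OOP now €3,122.70. Insurer: €7,598 − €2,279.40 = €5,318.60.
Claim 3 — €3,121: deductible met; 30% of €3,121 = €936.30. Traveler owes €936.30 (running OOP €4,059). Plan pays €3,121 − €936.30 = €2,184.70.
Claim 4 — €674: deductible met; 30% of €674 = €202.20. That would push OOP to €4,261.20, over the €4,200 cap, so traveler pays €4,200 − €4,059 = €141. Insurer: €674 − €141 = €533.
Insurer total: €217.70 + €5,318.60 + €2,184.70 + €533 = €8,254.

€8,254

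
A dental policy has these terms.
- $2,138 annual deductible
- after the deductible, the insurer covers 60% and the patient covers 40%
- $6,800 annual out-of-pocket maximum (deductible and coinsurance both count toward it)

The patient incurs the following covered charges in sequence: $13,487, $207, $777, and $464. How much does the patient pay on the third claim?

Claim 1 ($13,487): $2,138 finishes the deductible; $11,349 goes to coinsurance; coinsurance $11,349 × 40% = $4,539.60. Patient pays $6,677.60; OOP now $6,677.60.
Claim 2 ($207): deductible already satisfied, so patient's share is 40% × $207 = $82.80. Cost to patient: $82.80. OOP to date $6,760.40.
Claim 3 ($777): 40% coinsurance on $777 = $310.80. That would push OOP to $7,071.20, over the $6,800 cap, so patient pays $6,800 − $6,760.40 = $39.60.

$39.60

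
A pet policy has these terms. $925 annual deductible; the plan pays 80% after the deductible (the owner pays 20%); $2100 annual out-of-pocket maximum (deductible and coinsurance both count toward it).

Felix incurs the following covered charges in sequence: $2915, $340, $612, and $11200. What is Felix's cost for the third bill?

$122.40

Bill 1, $2915: $925 finishes the deductible; $1990 goes to coinsurance; coinsurance $1990 × 20% = $398. Owner pays $1323; OOP now $1323.
Bill 2, $340: deductible met; 20% of $340 = $68. Owner pays $68; OOP now $1391.
Bill 3, $612: deductible already satisfied, so owner's share is 20% × $612 = $122.40. Owner owes $122.40 (running OOP $1513.40).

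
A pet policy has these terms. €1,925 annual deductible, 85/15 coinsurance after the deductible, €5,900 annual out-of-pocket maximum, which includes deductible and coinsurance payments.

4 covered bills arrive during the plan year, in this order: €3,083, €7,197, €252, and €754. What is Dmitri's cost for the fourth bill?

#1 (€3,083): deductible takes €1,925, €1,158 remains; coinsurance €1,158 × 15% = €173.70. Owner pays €2,098.70; OOP now €2,098.70.
#2 (€7,197): deductible already satisfied, so owner's share is 15% × €7,197 = €1,079.55. Owner pays €1,079.55; OOP now €3,178.25.
#3 (€252): deductible met; 15% of €252 = €37.80. Cost to owner: €37.80. OOP to date €3,216.05.
#4 (€754): deductible met; 15% of €754 = €113.10. Cost to owner: €113.10. OOP to date €3,329.15.

€113.10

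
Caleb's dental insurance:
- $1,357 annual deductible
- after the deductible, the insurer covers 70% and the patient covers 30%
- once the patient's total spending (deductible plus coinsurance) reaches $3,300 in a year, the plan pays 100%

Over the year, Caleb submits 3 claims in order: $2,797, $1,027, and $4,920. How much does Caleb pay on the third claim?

$1,202.90

Claim 1 ($2,797): deductible takes $1,357, $1,440 remains; patient's 30% is $432. Cost to patient: $1,789. OOP to date $1,789.
Claim 2 ($1,027): 30% coinsurance on $1,027 = $308.10. Patient pays $308.10; OOP now $2,097.10.
Claim 3 ($4,920): 30% coinsurance on $4,920 = $1,476. Adding that to $2,097.10 gives $3,573.10, past the $3,300 cap; patient pays only $3,300 − $2,097.10 = $1,202.90.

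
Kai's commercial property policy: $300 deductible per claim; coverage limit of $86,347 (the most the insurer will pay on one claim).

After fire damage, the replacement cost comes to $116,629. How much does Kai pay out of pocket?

Less the $300 deductible: $116,629 − $300 = $116,329.
$116,329 exceeds the $86,347 limit, so the insurer pays the limit: $86,347.
Out of pocket: $116,629 − $86,347 = $30,282.

$30,282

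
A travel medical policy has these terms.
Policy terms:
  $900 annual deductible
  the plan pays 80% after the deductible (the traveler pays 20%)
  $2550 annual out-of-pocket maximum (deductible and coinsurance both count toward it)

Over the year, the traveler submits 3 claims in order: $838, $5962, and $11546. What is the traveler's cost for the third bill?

#1 ($838): fully absorbed by the deductible. Traveler pays $838; OOP now $838.
#2 ($5962): deductible takes $62, $5900 remains; 20% of $5900 = $1180. Traveler pays $1242; OOP now $2080.
#3 ($11546): 20% coinsurance on $11546 = $2309.20. That would push OOP to $4389.20, over the $2550 cap, so traveler pays $2550 − $2080 = $470.

$470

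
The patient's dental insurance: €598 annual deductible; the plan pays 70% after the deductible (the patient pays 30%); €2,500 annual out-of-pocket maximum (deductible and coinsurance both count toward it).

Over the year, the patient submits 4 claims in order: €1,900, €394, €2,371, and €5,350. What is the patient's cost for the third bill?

€711.30

Claim 1 (€1,900): €598 to deductible, leaving €1,302; patient's 30% is €390.60. Patient owes €988.60 (running OOP €988.60).
Claim 2 (€394): deductible met; 30% of €394 = €118.20. Cost to patient: €118.20. OOP to date €1,106.80.
Claim 3 (€2,371): 30% coinsurance on €2,371 = €711.30. Cost to patient: €711.30. OOP to date €1,818.10.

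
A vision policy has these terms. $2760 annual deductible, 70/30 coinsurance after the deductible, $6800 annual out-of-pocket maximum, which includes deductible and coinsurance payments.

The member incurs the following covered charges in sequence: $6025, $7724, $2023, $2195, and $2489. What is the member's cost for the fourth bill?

Claim 1 ($6025): $2760 finishes the deductible; $3265 goes to coinsurance; member's 30% is $979.50. Member owes $3739.50 (running OOP $3739.50).
Claim 2 ($7724): 30% coinsurance on $7724 = $2317.20. Member owes $2317.20 (running OOP $6056.70).
Claim 3 ($2023): 30% coinsurance on $2023 = $606.90. Member owes $606.90 (running OOP $6663.60).
Claim 4 ($2195): deductible met; 30% of $2195 = $658.50. That would push OOP to $7322.10, over the $6800 cap, so member pays $6800 − $6663.60 = $136.40.

$136.40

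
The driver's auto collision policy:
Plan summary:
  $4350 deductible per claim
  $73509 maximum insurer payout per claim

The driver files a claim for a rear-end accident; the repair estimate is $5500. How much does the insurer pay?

$1150

Subtract the deductible: $5500 − $4350 = $1150.
That's under the $73509 cap, so the insurer reimburses the full $1150.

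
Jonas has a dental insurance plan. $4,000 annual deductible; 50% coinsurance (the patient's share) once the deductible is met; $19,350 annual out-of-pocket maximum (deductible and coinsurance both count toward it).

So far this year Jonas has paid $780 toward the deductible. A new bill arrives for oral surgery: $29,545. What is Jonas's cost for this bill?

Remaining deductible: $4,000 − $780 = $3,220.
The remaining $26,325 (= $29,545 − $3,220) moves to coinsurance.
Coinsurance: $26,325 × 50% = $13,162.50.
Patient responsibility before any cap: $3,220 + $13,162.50 = $16,382.50.
Year-to-date out-of-pocket becomes $780 + $16,382.50 = $17,162.50, still under the $19,350 maximum, so no cap applies.

$16,382.50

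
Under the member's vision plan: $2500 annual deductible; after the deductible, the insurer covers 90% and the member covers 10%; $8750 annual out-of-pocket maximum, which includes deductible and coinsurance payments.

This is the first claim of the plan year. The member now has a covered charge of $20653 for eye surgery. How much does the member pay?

$4315.30

Deductible not yet touched, so the first $2500 of the bill goes to the deductible.
The remaining $18153 (= $20653 − $2500) moves to coinsurance.
Coinsurance: $18153 × 10% = $1815.30.
So the member owes $2500 + $1815.30 = $4315.30 before any cap.
Year-to-date out-of-pocket becomes $0 + $4315.30 = $4315.30, still under the $8750 maximum, so no cap applies.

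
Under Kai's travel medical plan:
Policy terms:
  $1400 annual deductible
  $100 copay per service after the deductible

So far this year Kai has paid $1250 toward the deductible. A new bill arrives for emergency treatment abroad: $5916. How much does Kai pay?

$1250 of the $1400 deductible is already met, leaving $150.
The remaining $5766 (= $5916 − $150) moves to the copay.
Copay on this service: $100.
So the traveler owes $150 + $100 = $250.

$250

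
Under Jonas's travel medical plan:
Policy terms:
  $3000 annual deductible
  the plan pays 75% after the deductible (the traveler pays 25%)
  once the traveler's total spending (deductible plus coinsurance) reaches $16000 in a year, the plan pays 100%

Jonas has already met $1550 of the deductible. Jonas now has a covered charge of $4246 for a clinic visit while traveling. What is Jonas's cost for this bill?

Deductible still to meet: $3000 − $1550 = $1450.
After the $1450 deductible portion, $4246 − $1450 = $2796 is subject to coinsurance.
Coinsurance: $2796 × 25% = $699.
So the traveler owes $1450 + $699 = $2149 before any cap.
Total out-of-pocket so far would be $1550 + $2149 = $3699, below the $16000 cap — no reduction.

$2149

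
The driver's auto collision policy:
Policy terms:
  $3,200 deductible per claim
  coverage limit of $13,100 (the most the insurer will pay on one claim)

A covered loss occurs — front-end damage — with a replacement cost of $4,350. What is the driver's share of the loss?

Subtract the deductible: $4,350 − $3,200 = $1,150.
$1,150 ≤ $13,100, so the limit doesn't bind; insurer pays $1,150.
Driver's share is the uncovered remainder: $4,350 − $1,150 = $3,200.

$3,200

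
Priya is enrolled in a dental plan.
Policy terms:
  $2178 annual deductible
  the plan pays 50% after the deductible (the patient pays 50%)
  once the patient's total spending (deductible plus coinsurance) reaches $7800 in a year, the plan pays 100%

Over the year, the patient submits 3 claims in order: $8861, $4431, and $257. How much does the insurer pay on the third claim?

Claim 1 ($8861): deductible takes $2178, $6683 remains; 50% of $6683 = $3341.50. Patient pays $5519.50; OOP now $5519.50. Plan pays $8861 − $5519.50 = $3341.50.
Claim 2 ($4431): deductible met; 50% of $4431 = $2215.50. Patient pays $2215.50; OOP now $7735. Plan pays $4431 − $2215.50 = $2215.50.
Claim 3 ($257): deductible already satisfied, so patient's share is 50% × $257 = $128.50. Adding that to $7735 gives $7863.50, past the $7800 cap; patient pays only $7800 − $7735 = $65. Plan pays $257 − $65 = $192.

$192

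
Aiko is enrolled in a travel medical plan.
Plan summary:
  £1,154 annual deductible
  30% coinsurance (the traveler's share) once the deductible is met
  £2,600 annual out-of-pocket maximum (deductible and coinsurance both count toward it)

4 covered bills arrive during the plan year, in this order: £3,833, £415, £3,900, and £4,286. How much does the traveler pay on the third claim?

Claim 1 (£3,833): deductible takes £1,154, £2,679 remains; coinsurance £2,679 × 30% = £803.70. Traveler owes £1,957.70 (running OOP £1,957.70).
Claim 2 (£415): deductible already satisfied, so traveler's share is 30% × £415 = £124.50. Traveler owes £124.50 (running OOP £2,082.20).
Claim 3 (£3,900): deductible met; 30% of £3,900 = £1,170. OOP would hit £3,252.20 > £2,600, so the cap limits the traveler to £2,600 − £2,082.20 = £517.80.

£517.80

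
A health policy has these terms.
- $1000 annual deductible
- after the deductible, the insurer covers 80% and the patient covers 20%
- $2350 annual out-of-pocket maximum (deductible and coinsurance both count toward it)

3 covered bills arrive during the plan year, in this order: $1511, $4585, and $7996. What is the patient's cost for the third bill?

#1 ($1511): deductible takes $1000, $511 remains; coinsurance $511 × 20% = $102.20. Patient pays $1102.20; OOP now $1102.20.
#2 ($4585): 20% coinsurance on $4585 = $917. Patient owes $917 (running OOP $2019.20).
#3 ($7996): 20% coinsurance on $7996 = $1599.20. Adding that to $2019.20 gives $3618.40, past the $2350 cap; patient pays only $2350 − $2019.20 = $330.80.

$330.80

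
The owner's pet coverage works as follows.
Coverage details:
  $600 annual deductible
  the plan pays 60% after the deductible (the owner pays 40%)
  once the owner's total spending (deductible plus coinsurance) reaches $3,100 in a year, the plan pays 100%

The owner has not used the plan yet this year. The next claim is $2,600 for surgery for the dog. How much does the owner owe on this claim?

$1,400

Nothing has been paid toward the $600 deductible, so the first $600 of this charge is applied there.
After the $600 deductible portion, $2,600 − $600 = $2,000 is subject to coinsurance.
Owner's 40% share of $2,000 is $800.
That puts the owner's cost at $600 + $800 = $1,400 before any cap.
Year-to-date out-of-pocket becomes $0 + $1,400 = $1,400, still under the $3,100 maximum, so no cap applies.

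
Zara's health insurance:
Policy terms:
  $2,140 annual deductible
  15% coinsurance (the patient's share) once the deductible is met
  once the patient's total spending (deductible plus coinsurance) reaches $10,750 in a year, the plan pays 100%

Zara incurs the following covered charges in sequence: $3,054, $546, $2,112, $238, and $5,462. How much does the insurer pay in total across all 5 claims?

Claim 1 ($3,054): deductible takes $2,140, $914 remains; coinsurance $914 × 15% = $137.10. Patient owes $2,277.10 (running OOP $2,277.10). Insurer: $3,054 − $2,277.10 = $776.90.
Claim 2 ($546): deductible already satisfied, so patient's share is 15% × $546 = $81.90. Patient owes $81.90 (running OOP $2,359). Insurer: $546 − $81.90 = $464.10.
Claim 3 ($2,112): 15% coinsurance on $2,112 = $316.80. Cost to patient: $316.80. OOP to date $2,675.80. Insurer: $2,112 − $316.80 = $1,795.20.
Claim 4 ($238): deductible met; 15% of $238 = $35.70. Cost to patient: $35.70. OOP to date $2,711.50. Plan pays $238 − $35.70 = $202.30.
Claim 5 ($5,462): 15% coinsurance on $5,462 = $819.30. Patient pays $819.30; OOP now $3,530.80. Plan pays $5,462 − $819.30 = $4,642.70.
Insurer total = bills − patient's total = $11,412 − $3,530.80 = $7,881.20.

$7,881.20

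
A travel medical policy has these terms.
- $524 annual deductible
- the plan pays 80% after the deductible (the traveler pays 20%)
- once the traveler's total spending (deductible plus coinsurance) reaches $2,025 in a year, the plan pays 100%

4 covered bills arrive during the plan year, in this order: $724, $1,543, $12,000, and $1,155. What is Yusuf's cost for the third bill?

#1 ($724): deductible takes $524, $200 remains; coinsurance $200 × 20% = $40. Traveler owes $564 (running OOP $564).
#2 ($1,543): 20% coinsurance on $1,543 = $308.60. Traveler pays $308.60; OOP now $872.60.
#3 ($12,000): deductible met; 20% of $12,000 = $2,400. That would push OOP to $3,272.60, over the $2,025 cap, so traveler pays $2,025 − $872.60 = $1,152.40.

$1,152.40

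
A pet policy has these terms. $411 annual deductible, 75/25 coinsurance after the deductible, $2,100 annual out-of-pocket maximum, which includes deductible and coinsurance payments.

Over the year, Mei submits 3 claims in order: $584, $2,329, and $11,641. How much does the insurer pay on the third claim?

$10,577.50

#1 ($584): deductible takes $411, $173 remains; coinsurance $173 × 25% = $43.25. Owner owes $454.25 (running OOP $454.25). Plan pays $584 − $454.25 = $129.75.
#2 ($2,329): deductible already satisfied, so owner's share is 25% × $2,329 = $582.25. Owner owes $582.25 (running OOP $1,036.50). Insurer: $2,329 − $582.25 = $1,746.75.
#3 ($11,641): deductible met; 25% of $11,641 = $2,910.25. Adding that to $1,036.50 gives $3,946.75, past the $2,100 cap; owner pays only $2,100 − $1,036.50 = $1,063.50. Plan pays $11,641 − $1,063.50 = $10,577.50.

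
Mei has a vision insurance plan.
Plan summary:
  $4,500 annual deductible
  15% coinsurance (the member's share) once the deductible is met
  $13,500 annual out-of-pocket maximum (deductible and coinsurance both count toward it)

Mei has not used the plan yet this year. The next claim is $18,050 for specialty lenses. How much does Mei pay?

The full $4,500 deductible is still open; $4,500 of this bill applies to it.
After the $4,500 deductible portion, $18,050 − $4,500 = $13,550 is subject to coinsurance.
Coinsurance: $13,550 × 15% = $2,032.50.
Member responsibility before any cap: $4,500 + $2,032.50 = $6,532.50.
Total out-of-pocket so far would be $0 + $6,532.50 = $6,532.50, below the $13,500 cap — no reduction.

$6,532.50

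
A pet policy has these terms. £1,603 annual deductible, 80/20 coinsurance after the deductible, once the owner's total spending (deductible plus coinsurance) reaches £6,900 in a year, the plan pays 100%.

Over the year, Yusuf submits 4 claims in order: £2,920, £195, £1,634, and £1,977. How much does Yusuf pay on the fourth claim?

Bill 1, £2,920: £1,603 finishes the deductible; £1,317 goes to coinsurance; owner's 20% is £263.40. Owner owes £1,866.40 (running OOP £1,866.40).
Bill 2, £195: deductible already satisfied, so owner's share is 20% × £195 = £39. Owner pays £39; OOP now £1,905.40.
Bill 3, £1,634: deductible already satisfied, so owner's share is 20% × £1,634 = £326.80. Owner owes £326.80 (running OOP £2,232.20).
Bill 4, £1,977: 20% coinsurance on £1,977 = £395.40. Owner pays £395.40; OOP now £2,627.60.

£395.40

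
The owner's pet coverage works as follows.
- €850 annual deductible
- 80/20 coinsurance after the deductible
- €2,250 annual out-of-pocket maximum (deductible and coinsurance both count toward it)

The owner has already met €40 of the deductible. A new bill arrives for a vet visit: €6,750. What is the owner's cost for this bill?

€1,998

Remaining deductible: €850 − €40 = €810.
That leaves €6,750 − €810 = €5,940 for coinsurance.
Coinsurance: €5,940 × 20% = €1,188.
So the owner owes €810 + €1,188 = €1,998 before any cap.
Cumulative spending €40 + €1,998 = €2,038 stays under the €2,250 maximum.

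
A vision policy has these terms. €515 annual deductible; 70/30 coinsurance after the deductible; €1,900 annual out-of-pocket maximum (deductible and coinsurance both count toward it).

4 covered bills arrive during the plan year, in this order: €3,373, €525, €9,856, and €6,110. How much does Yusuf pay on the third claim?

€370.10

Claim 1 — €3,373: €515 to deductible, leaving €2,858; member's 30% is €857.40. Member owes €1,372.40 (running OOP €1,372.40).
Claim 2 — €525: deductible already satisfied, so member's share is 30% × €525 = €157.50. Member owes €157.50 (running OOP €1,529.90).
Claim 3 — €9,856: 30% coinsurance on €9,856 = €2,956.80. Adding that to €1,529.90 gives €4,486.70, past the €1,900 cap; member pays only €1,900 − €1,529.90 = €370.10.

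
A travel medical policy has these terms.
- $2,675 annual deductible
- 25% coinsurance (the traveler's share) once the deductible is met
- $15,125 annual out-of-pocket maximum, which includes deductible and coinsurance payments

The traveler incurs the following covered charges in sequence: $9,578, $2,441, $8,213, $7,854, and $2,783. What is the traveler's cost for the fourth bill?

$1,963.50

Claim 1 ($9,578): $2,675 to deductible, leaving $6,903; traveler's 25% is $1,725.75. Traveler pays $4,400.75; OOP now $4,400.75.
Claim 2 ($2,441): 25% coinsurance on $2,441 = $610.25. Traveler pays $610.25; OOP now $5,011.
Claim 3 ($8,213): deductible already satisfied, so traveler's share is 25% × $8,213 = $2,053.25. Traveler owes $2,053.25 (running OOP $7,064.25).
Claim 4 ($7,854): deductible already satisfied, so traveler's share is 25% × $7,854 = $1,963.50. Traveler owes $1,963.50 (running OOP $9,027.75).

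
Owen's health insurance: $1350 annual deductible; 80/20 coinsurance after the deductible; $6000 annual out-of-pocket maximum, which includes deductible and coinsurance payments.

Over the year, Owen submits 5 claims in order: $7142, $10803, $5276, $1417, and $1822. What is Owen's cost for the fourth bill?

$275.80

Claim 1 — $7142: $1350 to deductible, leaving $5792; coinsurance $5792 × 20% = $1158.40. Patient pays $2508.40; OOP now $2508.40.
Claim 2 — $10803: 20% coinsurance on $10803 = $2160.60. Patient owes $2160.60 (running OOP $4669).
Claim 3 — $5276: deductible met; 20% of $5276 = $1055.20. Patient owes $1055.20 (running OOP $5724.20).
Claim 4 — $1417: 20% coinsurance on $1417 = $283.40. That would push OOP to $6007.60, over the $6000 cap, so patient pays $6000 − $5724.20 = $275.80.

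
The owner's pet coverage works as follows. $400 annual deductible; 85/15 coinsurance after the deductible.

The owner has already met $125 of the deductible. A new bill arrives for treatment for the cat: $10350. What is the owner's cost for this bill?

$1786.25

$125 of the $400 deductible is already met, leaving $275.
The remaining $10075 (= $10350 − $275) moves to coinsurance.
Owner's 15% share of $10075 is $1511.25.
That puts the owner's cost at $275 + $1511.25 = $1786.25.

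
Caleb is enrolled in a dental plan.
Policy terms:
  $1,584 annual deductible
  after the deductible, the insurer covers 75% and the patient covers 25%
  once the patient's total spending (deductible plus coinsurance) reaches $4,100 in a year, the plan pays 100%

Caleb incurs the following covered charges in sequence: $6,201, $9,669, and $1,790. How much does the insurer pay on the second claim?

$8,307.25

Claim 1 — $6,201: $1,584 to deductible, leaving $4,617; coinsurance $4,617 × 25% = $1,154.25. Cost to patient: $2,738.25. OOP to date $2,738.25. Insurer: $6,201 − $2,738.25 = $3,462.75.
Claim 2 — $9,669: deductible met; 25% of $9,669 = $2,417.25. Adding that to $2,738.25 gives $5,155.50, past the $4,100 cap; patient pays only $4,100 − $2,738.25 = $1,361.75. Plan pays $9,669 − $1,361.75 = $8,307.25.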